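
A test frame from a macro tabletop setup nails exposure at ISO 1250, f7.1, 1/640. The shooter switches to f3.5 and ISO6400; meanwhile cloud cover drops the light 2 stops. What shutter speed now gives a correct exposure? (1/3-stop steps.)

Scene light: 2 stops darker.
Aperture: f/7.1 → f/6.3 → f/5.6 → f/5 → f/4.5 → f/4 → f/3.5 — 2 stops larger aperture (brighter).
ISO: 1250 → 1600 → 2000 → 2500 → 3200 → 4000 → 5000 → 6400 — 2 1/3 stops raised (brighter).
Net so far: 2 1/3 stops brighter. Shutter speed: 1/640 → 1/800 → 1/1000 → 1/1250 → 1/1600 → 1/2000 → 1/2500 → 1/3200.

1/3200s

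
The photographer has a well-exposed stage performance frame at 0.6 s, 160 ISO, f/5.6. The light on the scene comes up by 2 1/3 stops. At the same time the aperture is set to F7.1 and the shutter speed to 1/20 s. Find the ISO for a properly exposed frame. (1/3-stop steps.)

ISO 640

Scene light: 2 1/3 stops brighter.
Aperture: f/5.6 → f/6.3 → f/7.1 — 2/3 stop smaller aperture (darker).
Shutter speed: 0.6 → 0.5 → 0.4 → 0.3 → 1/4 → 1/5 → 1/6 → 1/8 → 1/10 → 1/13 → 1/15 → 1/20 — 3 2/3 stops faster (darker).
Net so far: 2 stops darker. ISO: 160 → 200 → 250 → 320 → 400 → 500 → 640.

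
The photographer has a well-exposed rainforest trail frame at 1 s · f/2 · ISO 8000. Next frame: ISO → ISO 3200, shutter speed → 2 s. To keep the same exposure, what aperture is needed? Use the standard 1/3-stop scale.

ISO: 8000 → 6400 → 5000 → 4000 → 3200 — 1 1/3 stops dropped (darker).
Shutter speed: 1 → 1.3 → 1.6 → 2 — 1 stop longer (brighter).
Net change so far: 1/3 stop darker. Offset with the aperture: f/2 → f/1.8.

f/1.8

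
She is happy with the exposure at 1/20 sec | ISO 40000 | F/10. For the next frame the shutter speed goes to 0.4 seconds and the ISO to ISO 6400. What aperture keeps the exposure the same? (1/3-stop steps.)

f/11

Shutter speed: 1/20 → 1/15 → 1/13 → 1/10 → 1/8 → 1/6 → 1/5 → 1/4 → 0.3 → 0.4 — 3 stops slower (brighter).
ISO: 40000 → 32000 → 25600 → 20000 → 16000 → 12800 → 10000 → 8000 → 6400 — 2 2/3 stops lower (darker).
Net change so far: 1/3 stop brighter. Offset with the aperture: f/10 → f/11.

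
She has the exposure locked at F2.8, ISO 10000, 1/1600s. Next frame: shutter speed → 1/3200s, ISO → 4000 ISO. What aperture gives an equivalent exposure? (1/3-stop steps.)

Shutter speed: 1/1600 → 1/2000 → 1/2500 → 1/3200 — 1 stop shorter (darker).
ISO: 10000 → 8000 → 6400 → 5000 → 4000 — 1 1/3 stops dropped (darker).
Net change so far: 2 1/3 stops darker. Offset with the aperture: f/2.8 → f/2.5 → f/2.2 → f/2 → f/1.8 → f/1.6 → f/1.4 → f/1.2.

f/1.2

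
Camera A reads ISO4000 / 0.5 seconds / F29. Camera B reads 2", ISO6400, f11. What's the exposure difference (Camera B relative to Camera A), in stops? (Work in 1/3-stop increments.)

5 1/3 stops brighter

Aperture: f/29 → f/25 → f/22 → f/20 → f/18 → f/16 → f/14 → f/13 → f/11 — 2 2/3 stops opened up (brighter).
Shutter speed: 0.5 → 0.6 → 0.8 → 1 → 1.3 → 1.6 → 2 — 2 stops slower (brighter).
ISO: 4000 → 5000 → 6400 — 2/3 stop raised (brighter).
Net: +2 2/3 +2 +2/3 = +5 1/3 stops.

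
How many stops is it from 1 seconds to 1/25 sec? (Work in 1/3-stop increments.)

4 2/3 stops

1 → 0.8 → 0.6 → 0.5 → 0.4 → 0.3 → 1/4 → 1/5 → 1/6 → 1/8 → 1/10 → 1/13 → 1/15 → 1/20 → 1/25 — count the steps: 14 third-stops = 4 2/3 stops.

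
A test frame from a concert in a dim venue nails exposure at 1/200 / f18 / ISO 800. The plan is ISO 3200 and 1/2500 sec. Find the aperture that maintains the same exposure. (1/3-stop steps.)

ISO: 800 → 1000 → 1250 → 1600 → 2000 → 2500 → 3200 — 2 stops raised (brighter).
Shutter speed: 1/200 → 1/250 → 1/320 → 1/400 → 1/500 → 1/640 → 1/800 → 1/1000 → 1/1250 → 1/1600 → 1/2000 → 1/2500 — 3 2/3 stops faster (darker).
Net change so far: 1 2/3 stops darker. Offset with the aperture: f/18 → f/16 → f/14 → f/13 → f/11 → f/10.

f/10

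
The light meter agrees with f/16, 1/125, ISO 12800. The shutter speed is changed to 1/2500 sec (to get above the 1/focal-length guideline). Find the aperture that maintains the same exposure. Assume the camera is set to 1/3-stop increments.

Shutter speed: 1/125 → 1/160 → 1/200 → 1/250 → 1/320 → 1/400 → 1/500 → 1/640 → 1/800 → 1/1000 → 1/1250 → 1/1600 → 1/2000 → 1/2500 — 4 1/3 stops faster (darker).
Need 4 1/3 stops brighter from the aperture: f/16 → f/14 → f/13 → f/11 → f/10 → f/9 → f/8 → f/7.1 → f/6.3 → f/5.6 → f/5 → f/4.5 → f/4 → f/3.5.

f/3.5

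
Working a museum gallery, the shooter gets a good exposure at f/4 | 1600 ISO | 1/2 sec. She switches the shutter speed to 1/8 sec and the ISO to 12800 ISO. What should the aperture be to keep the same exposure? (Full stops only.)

Shutter speed: 1/2 → 1/4 → 1/8 — 2 stops shorter (darker).
ISO: 1600 → 3200 → 6400 → 12800 — 3 stops higher (brighter).
Net change so far: 1 stop brighter. Offset with the aperture: f/4 → f/5.6.

f/5.6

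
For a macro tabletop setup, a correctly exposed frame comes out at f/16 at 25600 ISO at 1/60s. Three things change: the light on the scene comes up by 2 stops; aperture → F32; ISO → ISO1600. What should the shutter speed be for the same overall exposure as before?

1/4s

Scene light: 2 stops brighter.
Aperture: f/16 → f/22 → f/32 — 2 stops stopped down (darker).
ISO: 25600 → 12800 → 6400 → 3200 → 1600 — 4 stops dropped (darker).
Net so far: 4 stops darker. Shutter speed: 1/60 → 1/30 → 1/15 → 1/8 → 1/4.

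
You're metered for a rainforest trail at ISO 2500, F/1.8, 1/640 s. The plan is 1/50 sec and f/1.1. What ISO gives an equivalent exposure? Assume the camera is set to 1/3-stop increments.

ISO 80

Shutter speed: 1/640 → 1/500 → 1/400 → 1/320 → 1/250 → 1/200 → 1/160 → 1/125 → 1/100 → 1/80 → 1/60 → 1/50 — 3 2/3 stops longer (brighter).
Aperture: f/1.8 → f/1.6 → f/1.4 → f/1.2 → f/1.1 — 1 1/3 stops larger aperture (brighter).
Net change so far: 5 stops brighter. Offset with the ISO: 2500 → 2000 → 1600 → 1250 → 1000 → 800 → 640 → 500 → 400 → 320 → 250 → 200 → 160 → 125 → 100 → 80.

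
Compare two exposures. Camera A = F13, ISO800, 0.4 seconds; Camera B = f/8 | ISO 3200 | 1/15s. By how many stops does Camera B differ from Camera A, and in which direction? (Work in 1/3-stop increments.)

2/3 stop brighter

Aperture: f/13 → f/11 → f/10 → f/9 → f/8 — 1 1/3 stops opened up (brighter).
Shutter speed: 0.4 → 0.3 → 1/4 → 1/5 → 1/6 → 1/8 → 1/10 → 1/13 → 1/15 — 2 2/3 stops shorter (darker).
ISO: 800 → 1000 → 1250 → 1600 → 2000 → 2500 → 3200 — 2 stops higher (brighter).
Net: +1 1/3 −2 2/3 +2 = +2/3 stops.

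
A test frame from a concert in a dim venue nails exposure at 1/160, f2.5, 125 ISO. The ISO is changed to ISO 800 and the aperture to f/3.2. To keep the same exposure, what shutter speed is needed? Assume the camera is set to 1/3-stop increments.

1/640s

ISO: 125 → 160 → 200 → 250 → 320 → 400 → 500 → 640 → 800 — 2 2/3 stops higher (brighter).
Aperture: f/2.5 → f/2.8 → f/3.2 — 2/3 stop narrower (darker).
Net change so far: 2 stops brighter. Offset with the shutter speed: 1/160 → 1/200 → 1/250 → 1/320 → 1/400 → 1/500 → 1/640.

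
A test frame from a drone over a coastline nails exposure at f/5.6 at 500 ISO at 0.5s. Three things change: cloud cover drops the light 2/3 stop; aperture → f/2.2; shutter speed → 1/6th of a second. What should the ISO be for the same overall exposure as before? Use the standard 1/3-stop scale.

ISO 400

Scene light: 2/3 stop darker.
Aperture: f/5.6 → f/5 → f/4.5 → f/4 → f/3.5 → f/3.2 → f/2.8 → f/2.5 → f/2.2 — 2 2/3 stops wider (brighter).
Shutter speed: 0.5 → 0.4 → 0.3 → 1/4 → 1/5 → 1/6 — 1 2/3 stops shorter (darker).
Net so far: 1/3 stop brighter. ISO: 500 → 400.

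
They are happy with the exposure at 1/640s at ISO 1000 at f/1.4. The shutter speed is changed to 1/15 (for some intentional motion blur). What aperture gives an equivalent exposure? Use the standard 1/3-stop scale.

Shutter speed: 1/640 → 1/500 → 1/400 → 1/320 → 1/250 → 1/200 → 1/160 → 1/125 → 1/100 → 1/80 → 1/60 → 1/50 → 1/40 → 1/30 → 1/25 → 1/20 → 1/15 — 5 1/3 stops longer (brighter).
Need 5 1/3 stops darker from the aperture: f/1.4 → f/1.6 → f/1.8 → f/2 → f/2.2 → f/2.5 → f/2.8 → f/3.2 → f/3.5 → f/4 → f/4.5 → f/5 → f/5.6 → f/6.3 → f/7.1 → f/8 → f/9.

f/9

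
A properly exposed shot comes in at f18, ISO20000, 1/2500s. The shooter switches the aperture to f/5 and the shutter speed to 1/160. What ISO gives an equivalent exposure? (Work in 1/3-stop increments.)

ISO 100

Aperture: f/18 → f/16 → f/14 → f/13 → f/11 → f/10 → f/9 → f/8 → f/7.1 → f/6.3 → f/5.6 → f/5 — 3 2/3 stops opened up (brighter).
Shutter speed: 1/2500 → 1/2000 → 1/1600 → 1/1250 → 1/1000 → 1/800 → 1/640 → 1/500 → 1/400 → 1/320 → 1/250 → 1/200 → 1/160 — 4 stops slower (brighter).
Net change so far: 7 2/3 stops brighter. Offset with the ISO: 20000 → 16000 → 12800 → 10000 → 8000 → 6400 → 5000 → 4000 → 3200 → 2500 → 2000 → 1600 → 1250 → 1000 → 800 → 640 → 500 → 400 → 320 → 250 → 200 → 160 → 125 → 100.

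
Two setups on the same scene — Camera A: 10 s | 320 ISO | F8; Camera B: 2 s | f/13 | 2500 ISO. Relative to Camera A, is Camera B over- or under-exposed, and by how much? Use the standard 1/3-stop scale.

2/3 stop darker

Aperture: f/8 → f/9 → f/10 → f/11 → f/13 — 1 1/3 stops smaller aperture (darker).
Shutter speed: 10 → 8 → 6 → 5 → 4 → 3.2 → 2.5 → 2 — 2 1/3 stops shorter (darker).
ISO: 320 → 400 → 500 → 640 → 800 → 1000 → 1250 → 1600 → 2000 → 2500 — 3 stops higher (brighter).
Net: −1 1/3 −2 1/3 +3 = −2/3 stops.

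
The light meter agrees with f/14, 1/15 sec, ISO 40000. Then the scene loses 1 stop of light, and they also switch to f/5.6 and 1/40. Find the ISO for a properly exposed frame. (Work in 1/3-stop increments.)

Scene light: 1 stop darker.
Aperture: f/14 → f/13 → f/11 → f/10 → f/9 → f/8 → f/7.1 → f/6.3 → f/5.6 — 2 2/3 stops wider (brighter).
Shutter speed: 1/15 → 1/20 → 1/25 → 1/30 → 1/40 — 1 1/3 stops faster (darker).
Net so far: 1/3 stop brighter. ISO: 40000 → 32000.

ISO 32000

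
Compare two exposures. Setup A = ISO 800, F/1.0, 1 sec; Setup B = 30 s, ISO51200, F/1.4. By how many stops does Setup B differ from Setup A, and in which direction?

10 stops brighter

Aperture: f/1.0 → f/1.4 — 1 stop stopped down (darker).
Shutter speed: 1 → 2 → 4 → 8 → 15 → 30 — 5 stops slower (brighter).
ISO: 800 → 1600 → 3200 → 6400 → 12800 → 25600 → 51200 — 6 stops raised (brighter).
Net: −1 +5 +6 = +10 stops.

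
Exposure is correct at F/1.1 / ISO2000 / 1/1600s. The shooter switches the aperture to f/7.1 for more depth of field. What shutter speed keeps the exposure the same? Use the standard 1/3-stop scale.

Aperture: f/1.1 → f/1.2 → f/1.4 → f/1.6 → f/1.8 → f/2 → f/2.2 → f/2.5 → f/2.8 → f/3.2 → f/3.5 → f/4 → f/4.5 → f/5 → f/5.6 → f/6.3 → f/7.1 — 5 1/3 stops stopped down (darker).
Need 5 1/3 stops brighter from the shutter speed: 1/1600 → 1/1250 → 1/1000 → 1/800 → 1/640 → 1/500 → 1/400 → 1/320 → 1/250 → 1/200 → 1/160 → 1/125 → 1/100 → 1/80 → 1/60 → 1/50 → 1/40.

1/40s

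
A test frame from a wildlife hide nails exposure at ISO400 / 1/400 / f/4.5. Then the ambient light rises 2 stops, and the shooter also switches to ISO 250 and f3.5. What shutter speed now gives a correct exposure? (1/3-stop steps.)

1/1600s

Scene light: 2 stops brighter.
ISO: 400 → 320 → 250 — 2/3 stop dropped (darker).
Aperture: f/4.5 → f/4 → f/3.5 — 2/3 stop larger aperture (brighter).
Net so far: 2 stops brighter. Shutter speed: 1/400 → 1/500 → 1/640 → 1/800 → 1/1000 → 1/1250 → 1/1600.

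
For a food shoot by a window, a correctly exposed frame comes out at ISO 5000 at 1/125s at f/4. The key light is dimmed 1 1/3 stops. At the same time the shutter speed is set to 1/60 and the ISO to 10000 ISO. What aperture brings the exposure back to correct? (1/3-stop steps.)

f/5

Scene light: 1 1/3 stops darker.
Shutter speed: 1/125 → 1/100 → 1/80 → 1/60 — 1 stop longer (brighter).
ISO: 5000 → 6400 → 8000 → 10000 — 1 stop raised (brighter).
Net so far: 2/3 stop brighter. Aperture: f/4 → f/4.5 → f/5.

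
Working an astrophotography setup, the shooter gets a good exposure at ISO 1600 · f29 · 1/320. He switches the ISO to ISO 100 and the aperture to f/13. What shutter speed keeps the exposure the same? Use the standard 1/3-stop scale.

ISO: 1600 → 1250 → 1000 → 800 → 640 → 500 → 400 → 320 → 250 → 200 → 160 → 125 → 100 — 4 stops dropped (darker).
Aperture: f/29 → f/25 → f/22 → f/20 → f/18 → f/16 → f/14 → f/13 — 2 1/3 stops opened up (brighter).
Net change so far: 1 2/3 stops darker. Offset with the shutter speed: 1/320 → 1/250 → 1/200 → 1/160 → 1/125 → 1/100.

1/100s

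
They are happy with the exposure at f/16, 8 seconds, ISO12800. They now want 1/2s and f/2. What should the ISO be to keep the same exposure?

ISO 3200

Shutter speed: 8 → 4 → 2 → 1 → 1/2 — 4 stops shorter (darker).
Aperture: f/16 → f/11 → f/8 → f/5.6 → f/4 → f/2.8 → f/2 — 6 stops opened up (brighter).
Net change so far: 2 stops brighter. Offset with the ISO: 12800 → 6400 → 3200.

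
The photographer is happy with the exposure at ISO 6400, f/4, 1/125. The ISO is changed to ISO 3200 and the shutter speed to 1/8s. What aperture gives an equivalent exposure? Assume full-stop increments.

f/11

ISO: 6400 → 3200 — 1 stop dropped (darker).
Shutter speed: 1/125 → 1/60 → 1/30 → 1/15 → 1/8 — 4 stops longer (brighter).
Net change so far: 3 stops brighter. Offset with the aperture: f/4 → f/5.6 → f/8 → f/11.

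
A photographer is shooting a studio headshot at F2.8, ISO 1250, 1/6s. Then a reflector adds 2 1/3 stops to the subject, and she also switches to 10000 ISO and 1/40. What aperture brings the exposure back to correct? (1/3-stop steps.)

Scene light: 2 1/3 stops brighter.
ISO: 1250 → 1600 → 2000 → 2500 → 3200 → 4000 → 5000 → 6400 → 8000 → 10000 — 3 stops higher (brighter).
Shutter speed: 1/6 → 1/8 → 1/10 → 1/13 → 1/15 → 1/20 → 1/25 → 1/30 → 1/40 — 2 2/3 stops faster (darker).
Net so far: 2 2/3 stops brighter. Aperture: f/2.8 → f/3.2 → f/3.5 → f/4 → f/4.5 → f/5 → f/5.6 → f/6.3 → f/7.1.

f/7.1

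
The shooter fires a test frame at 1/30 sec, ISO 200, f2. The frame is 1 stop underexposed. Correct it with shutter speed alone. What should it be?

1/15s

Underexposed by 1 stop → need 1 stop brighter.
Shutter speed: 1/30 → 1/15.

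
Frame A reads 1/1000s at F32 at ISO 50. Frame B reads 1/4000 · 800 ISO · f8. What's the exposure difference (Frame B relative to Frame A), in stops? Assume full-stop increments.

Aperture: f/32 → f/22 → f/16 → f/11 → f/8 — 4 stops opened up (brighter).
Shutter speed: 1/1000 → 1/2000 → 1/4000 — 2 stops faster (darker).
ISO: 50 → 100 → 200 → 400 → 800 — 4 stops raised (brighter).
Net: +4 −2 +4 = +6 stops.

6 stops brighter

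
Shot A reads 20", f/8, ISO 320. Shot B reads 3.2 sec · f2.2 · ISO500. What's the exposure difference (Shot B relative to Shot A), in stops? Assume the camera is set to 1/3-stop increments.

1 2/3 stops brighter

Aperture: f/8 → f/7.1 → f/6.3 → f/5.6 → f/5 → f/4.5 → f/4 → f/3.5 → f/3.2 → f/2.8 → f/2.5 → f/2.2 — 3 2/3 stops wider (brighter).
Shutter speed: 20 → 15 → 13 → 10 → 8 → 6 → 5 → 4 → 3.2 — 2 2/3 stops shorter (darker).
ISO: 320 → 400 → 500 — 2/3 stop raised (brighter).
Net: +3 2/3 −2 2/3 +2/3 = +1 2/3 stops.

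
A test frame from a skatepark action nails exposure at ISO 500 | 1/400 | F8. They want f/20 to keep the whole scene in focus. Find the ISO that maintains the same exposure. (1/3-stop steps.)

Aperture: f/8 → f/9 → f/10 → f/11 → f/13 → f/14 → f/16 → f/18 → f/20 — 2 2/3 stops smaller aperture (darker).
Need 2 2/3 stops brighter from the ISO: 500 → 640 → 800 → 1000 → 1250 → 1600 → 2000 → 2500 → 3200.

ISO 3200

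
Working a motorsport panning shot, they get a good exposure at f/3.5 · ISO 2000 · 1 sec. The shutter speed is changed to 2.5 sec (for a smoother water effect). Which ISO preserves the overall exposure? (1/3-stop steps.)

ISO 800

Shutter speed: 1 → 1.3 → 1.6 → 2 → 2.5 — 1 1/3 stops slower (brighter).
Need 1 1/3 stops darker from the ISO: 2000 → 1600 → 1250 → 1000 → 800.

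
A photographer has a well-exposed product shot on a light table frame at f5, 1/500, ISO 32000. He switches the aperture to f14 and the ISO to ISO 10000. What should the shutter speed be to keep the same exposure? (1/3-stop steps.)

1/20s

Aperture: f/5 → f/5.6 → f/6.3 → f/7.1 → f/8 → f/9 → f/10 → f/11 → f/13 → f/14 — 3 stops stopped down (darker).
ISO: 32000 → 25600 → 20000 → 16000 → 12800 → 10000 — 1 2/3 stops dropped (darker).
Net change so far: 4 2/3 stops darker. Offset with the shutter speed: 1/500 → 1/400 → 1/320 → 1/250 → 1/200 → 1/160 → 1/125 → 1/100 → 1/80 → 1/60 → 1/50 → 1/40 → 1/30 → 1/25 → 1/20.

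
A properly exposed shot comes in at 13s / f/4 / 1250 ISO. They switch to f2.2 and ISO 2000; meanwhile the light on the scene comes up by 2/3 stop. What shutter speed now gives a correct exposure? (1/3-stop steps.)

Scene light: 2/3 stop brighter.
Aperture: f/4 → f/3.5 → f/3.2 → f/2.8 → f/2.5 → f/2.2 — 1 2/3 stops opened up (brighter).
ISO: 1250 → 1600 → 2000 — 2/3 stop higher (brighter).
Net so far: 3 stops brighter. Shutter speed: 13 → 10 → 8 → 6 → 5 → 4 → 3.2 → 2.5 → 2 → 1.6.

1.6 s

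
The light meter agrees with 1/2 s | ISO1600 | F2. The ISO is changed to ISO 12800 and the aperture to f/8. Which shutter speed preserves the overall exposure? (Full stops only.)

1 s

ISO: 1600 → 3200 → 6400 → 12800 — 3 stops higher (brighter).
Aperture: f/2 → f/2.8 → f/4 → f/5.6 → f/8 — 4 stops narrower (darker).
Net change so far: 1 stop darker. Offset with the shutter speed: 1/2 → 1.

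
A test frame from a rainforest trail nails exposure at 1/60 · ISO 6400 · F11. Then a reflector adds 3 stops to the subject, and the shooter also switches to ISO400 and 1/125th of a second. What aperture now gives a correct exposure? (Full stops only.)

f/5.6

Scene light: 3 stops brighter.
ISO: 6400 → 3200 → 1600 → 800 → 400 — 4 stops lower (darker).
Shutter speed: 1/60 → 1/125 — 1 stop shorter (darker).
Net so far: 2 stops darker. Aperture: f/11 → f/8 → f/5.6.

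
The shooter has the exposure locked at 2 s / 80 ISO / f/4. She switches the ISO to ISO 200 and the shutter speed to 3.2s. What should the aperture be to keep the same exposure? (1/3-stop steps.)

f/8

ISO: 80 → 100 → 125 → 160 → 200 — 1 1/3 stops higher (brighter).
Shutter speed: 2 → 2.5 → 3.2 — 2/3 stop longer (brighter).
Net change so far: 2 stops brighter. Offset with the aperture: f/4 → f/4.5 → f/5 → f/5.6 → f/6.3 → f/7.1 → f/8.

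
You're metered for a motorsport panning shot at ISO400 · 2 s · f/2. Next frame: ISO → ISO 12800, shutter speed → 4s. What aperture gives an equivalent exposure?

ISO: 400 → 800 → 1600 → 3200 → 6400 → 12800 — 5 stops higher (brighter).
Shutter speed: 2 → 4 — 1 stop longer (brighter).
Net change so far: 6 stops brighter. Offset with the aperture: f/2 → f/2.8 → f/4 → f/5.6 → f/8 → f/11 → f/16.

f/16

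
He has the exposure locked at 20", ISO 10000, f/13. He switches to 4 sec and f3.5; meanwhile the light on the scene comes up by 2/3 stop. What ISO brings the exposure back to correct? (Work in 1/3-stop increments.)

Scene light: 2/3 stop brighter.
Shutter speed: 20 → 15 → 13 → 10 → 8 → 6 → 5 → 4 — 2 1/3 stops faster (darker).
Aperture: f/13 → f/11 → f/10 → f/9 → f/8 → f/7.1 → f/6.3 → f/5.6 → f/5 → f/4.5 → f/4 → f/3.5 — 3 2/3 stops wider (brighter).
Net so far: 2 stops brighter. ISO: 10000 → 8000 → 6400 → 5000 → 4000 → 3200 → 2500.

ISO 2500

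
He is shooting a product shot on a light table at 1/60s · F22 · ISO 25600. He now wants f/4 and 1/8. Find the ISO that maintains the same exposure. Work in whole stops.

Aperture: f/22 → f/16 → f/11 → f/8 → f/5.6 → f/4 — 5 stops larger aperture (brighter).
Shutter speed: 1/60 → 1/30 → 1/15 → 1/8 — 3 stops slower (brighter).
Net change so far: 8 stops brighter. Offset with the ISO: 25600 → 12800 → 6400 → 3200 → 1600 → 800 → 400 → 200 → 100.

ISO 100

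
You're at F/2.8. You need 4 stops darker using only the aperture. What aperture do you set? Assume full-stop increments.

Aperture: f/2.8 → f/4 → f/5.6 → f/8 → f/11 — 4 stops stopped down (darker).

f/11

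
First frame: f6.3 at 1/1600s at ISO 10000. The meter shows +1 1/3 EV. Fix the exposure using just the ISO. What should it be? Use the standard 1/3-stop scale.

ISO 4000

Overexposed by 1 1/3 stops → need 1 1/3 stops darker.
ISO: 10000 → 8000 → 6400 → 5000 → 4000.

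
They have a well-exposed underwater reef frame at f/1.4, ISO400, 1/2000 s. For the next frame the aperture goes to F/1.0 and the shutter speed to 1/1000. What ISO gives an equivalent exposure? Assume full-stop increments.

Aperture: f/1.4 → f/1.0 — 1 stop wider (brighter).
Shutter speed: 1/2000 → 1/1000 — 1 stop longer (brighter).
Net change so far: 2 stops brighter. Offset with the ISO: 400 → 200 → 100.

ISO 100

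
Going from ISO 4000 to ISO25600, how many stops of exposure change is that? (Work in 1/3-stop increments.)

2 2/3 stops

4000 → 5000 → 6400 → 8000 → 10000 → 12800 → 16000 → 20000 → 25600 — count the steps: 8 third-stops = 2 2/3 stops.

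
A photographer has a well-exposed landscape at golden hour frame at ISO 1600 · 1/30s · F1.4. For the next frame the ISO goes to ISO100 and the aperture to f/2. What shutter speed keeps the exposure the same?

ISO: 1600 → 800 → 400 → 200 → 100 — 4 stops lower (darker).
Aperture: f/1.4 → f/2 — 1 stop narrower (darker).
Net change so far: 5 stops darker. Offset with the shutter speed: 1/30 → 1/15 → 1/8 → 1/4 → 1/2 → 1.

1 s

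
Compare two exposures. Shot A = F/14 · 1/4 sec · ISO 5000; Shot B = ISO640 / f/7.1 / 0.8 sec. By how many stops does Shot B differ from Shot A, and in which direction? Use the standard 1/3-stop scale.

2/3 stop brighter

Aperture: f/14 → f/13 → f/11 → f/10 → f/9 → f/8 → f/7.1 — 2 stops opened up (brighter).
Shutter speed: 1/4 → 0.3 → 0.4 → 0.5 → 0.6 → 0.8 — 1 2/3 stops slower (brighter).
ISO: 5000 → 4000 → 3200 → 2500 → 2000 → 1600 → 1250 → 1000 → 800 → 640 — 3 stops lower (darker).
Net: +2 +1 2/3 −3 = +2/3 stops.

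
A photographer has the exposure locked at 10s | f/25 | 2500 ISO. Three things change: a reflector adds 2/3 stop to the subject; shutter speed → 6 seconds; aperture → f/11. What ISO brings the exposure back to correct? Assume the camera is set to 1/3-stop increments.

ISO 500

Scene light: 2/3 stop brighter.
Shutter speed: 10 → 8 → 6 — 2/3 stop shorter (darker).
Aperture: f/25 → f/22 → f/20 → f/18 → f/16 → f/14 → f/13 → f/11 — 2 1/3 stops wider (brighter).
Net so far: 2 1/3 stops brighter. ISO: 2500 → 2000 → 1600 → 1250 → 1000 → 800 → 640 → 500.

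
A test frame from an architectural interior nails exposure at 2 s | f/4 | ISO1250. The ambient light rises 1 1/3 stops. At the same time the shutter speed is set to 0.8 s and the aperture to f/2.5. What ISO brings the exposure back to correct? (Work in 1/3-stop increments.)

Scene light: 1 1/3 stops brighter.
Shutter speed: 2 → 1.6 → 1.3 → 1 → 0.8 — 1 1/3 stops faster (darker).
Aperture: f/4 → f/3.5 → f/3.2 → f/2.8 → f/2.5 — 1 1/3 stops larger aperture (brighter).
Net so far: 1 1/3 stops brighter. ISO: 1250 → 1000 → 800 → 640 → 500.

ISO 500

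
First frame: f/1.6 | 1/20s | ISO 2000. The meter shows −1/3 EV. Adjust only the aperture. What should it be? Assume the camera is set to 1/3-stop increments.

Underexposed by 1/3 stop → need 1/3 stop brighter.
Aperture: f/1.6 → f/1.4.

f/1.4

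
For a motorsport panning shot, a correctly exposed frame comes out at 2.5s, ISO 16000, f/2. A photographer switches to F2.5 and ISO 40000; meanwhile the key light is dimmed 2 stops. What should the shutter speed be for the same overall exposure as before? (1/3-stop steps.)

Scene light: 2 stops darker.
Aperture: f/2 → f/2.2 → f/2.5 — 2/3 stop smaller aperture (darker).
ISO: 16000 → 20000 → 25600 → 32000 → 40000 — 1 1/3 stops raised (brighter).
Net so far: 1 1/3 stops darker. Shutter speed: 2.5 → 3.2 → 4 → 5 → 6.

6 s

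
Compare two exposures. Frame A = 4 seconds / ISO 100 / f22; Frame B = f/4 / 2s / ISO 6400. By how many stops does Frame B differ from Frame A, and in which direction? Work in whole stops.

Aperture: f/22 → f/16 → f/11 → f/8 → f/5.6 → f/4 — 5 stops wider (brighter).
Shutter speed: 4 → 2 — 1 stop shorter (darker).
ISO: 100 → 200 → 400 → 800 → 1600 → 3200 → 6400 — 6 stops higher (brighter).
Net: +5 −1 +6 = +10 stops.

10 stops brighter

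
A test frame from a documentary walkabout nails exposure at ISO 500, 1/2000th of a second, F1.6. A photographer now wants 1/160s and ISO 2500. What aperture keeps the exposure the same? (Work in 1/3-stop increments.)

Shutter speed: 1/2000 → 1/1600 → 1/1250 → 1/1000 → 1/800 → 1/640 → 1/500 → 1/400 → 1/320 → 1/250 → 1/200 → 1/160 — 3 2/3 stops longer (brighter).
ISO: 500 → 640 → 800 → 1000 → 1250 → 1600 → 2000 → 2500 — 2 1/3 stops higher (brighter).
Net change so far: 6 stops brighter. Offset with the aperture: f/1.6 → f/1.8 → f/2 → f/2.2 → f/2.5 → f/2.8 → f/3.2 → f/3.5 → f/4 → f/4.5 → f/5 → f/5.6 → f/6.3 → f/7.1 → f/8 → f/9 → f/10 → f/11 → f/13.

f/13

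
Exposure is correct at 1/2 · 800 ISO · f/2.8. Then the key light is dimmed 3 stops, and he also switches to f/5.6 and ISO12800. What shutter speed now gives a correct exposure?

1 s

Scene light: 3 stops darker.
Aperture: f/2.8 → f/4 → f/5.6 — 2 stops narrower (darker).
ISO: 800 → 1600 → 3200 → 6400 → 12800 — 4 stops raised (brighter).
Net so far: 1 stop darker. Shutter speed: 1/2 → 1.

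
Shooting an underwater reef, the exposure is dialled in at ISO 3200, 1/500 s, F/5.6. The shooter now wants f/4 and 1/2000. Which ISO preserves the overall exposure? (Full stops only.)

ISO 6400

Aperture: f/5.6 → f/4 — 1 stop wider (brighter).
Shutter speed: 1/500 → 1/1000 → 1/2000 — 2 stops shorter (darker).
Net change so far: 1 stop darker. Offset with the ISO: 3200 → 6400.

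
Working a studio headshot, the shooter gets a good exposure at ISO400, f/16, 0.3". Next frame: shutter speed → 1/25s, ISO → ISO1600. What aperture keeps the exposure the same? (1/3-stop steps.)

f/11

Shutter speed: 0.3 → 1/4 → 1/5 → 1/6 → 1/8 → 1/10 → 1/13 → 1/15 → 1/20 → 1/25 — 3 stops faster (darker).
ISO: 400 → 500 → 640 → 800 → 1000 → 1250 → 1600 — 2 stops raised (brighter).
Net change so far: 1 stop darker. Offset with the aperture: f/16 → f/14 → f/13 → f/11.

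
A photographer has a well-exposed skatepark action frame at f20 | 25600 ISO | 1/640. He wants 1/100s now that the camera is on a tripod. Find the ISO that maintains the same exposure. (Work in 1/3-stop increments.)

Shutter speed: 1/640 → 1/500 → 1/400 → 1/320 → 1/250 → 1/200 → 1/160 → 1/125 → 1/100 — 2 2/3 stops longer (brighter).
Need 2 2/3 stops darker from the ISO: 25600 → 20000 → 16000 → 12800 → 10000 → 8000 → 6400 → 5000 → 4000.

ISO 4000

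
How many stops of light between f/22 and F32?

f/22 → f/32 — count the steps: 1 stop.

1 stop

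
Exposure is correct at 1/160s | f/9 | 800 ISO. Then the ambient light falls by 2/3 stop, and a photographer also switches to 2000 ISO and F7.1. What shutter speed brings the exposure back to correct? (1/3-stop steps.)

1/400s

Scene light: 2/3 stop darker.
ISO: 800 → 1000 → 1250 → 1600 → 2000 — 1 1/3 stops higher (brighter).
Aperture: f/9 → f/8 → f/7.1 — 2/3 stop opened up (brighter).
Net so far: 1 1/3 stops brighter. Shutter speed: 1/160 → 1/200 → 1/250 → 1/320 → 1/400.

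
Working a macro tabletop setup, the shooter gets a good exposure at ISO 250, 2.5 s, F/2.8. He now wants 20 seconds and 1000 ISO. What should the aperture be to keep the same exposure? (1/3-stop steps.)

f/16

Shutter speed: 2.5 → 3.2 → 4 → 5 → 6 → 8 → 10 → 13 → 15 → 20 — 3 stops slower (brighter).
ISO: 250 → 320 → 400 → 500 → 640 → 800 → 1000 — 2 stops higher (brighter).
Net change so far: 5 stops brighter. Offset with the aperture: f/2.8 → f/3.2 → f/3.5 → f/4 → f/4.5 → f/5 → f/5.6 → f/6.3 → f/7.1 → f/8 → f/9 → f/10 → f/11 → f/13 → f/14 → f/16.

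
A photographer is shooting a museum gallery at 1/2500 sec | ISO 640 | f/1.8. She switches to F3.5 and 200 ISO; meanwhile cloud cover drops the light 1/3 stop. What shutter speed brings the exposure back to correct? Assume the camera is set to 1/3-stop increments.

Scene light: 1/3 stop darker.
Aperture: f/1.8 → f/2 → f/2.2 → f/2.5 → f/2.8 → f/3.2 → f/3.5 — 2 stops stopped down (darker).
ISO: 640 → 500 → 400 → 320 → 250 → 200 — 1 2/3 stops dropped (darker).
Net so far: 4 stops darker. Shutter speed: 1/2500 → 1/2000 → 1/1600 → 1/1250 → 1/1000 → 1/800 → 1/640 → 1/500 → 1/400 → 1/320 → 1/250 → 1/200 → 1/160.

1/160s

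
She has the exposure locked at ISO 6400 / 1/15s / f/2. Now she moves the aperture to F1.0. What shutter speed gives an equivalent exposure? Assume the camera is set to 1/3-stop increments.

Aperture: f/2 → f/1.8 → f/1.6 → f/1.4 → f/1.2 → f/1.1 → f/1.0 — 2 stops wider (brighter).
Need 2 stops darker from the shutter speed: 1/15 → 1/20 → 1/25 → 1/30 → 1/40 → 1/50 → 1/60.

1/60s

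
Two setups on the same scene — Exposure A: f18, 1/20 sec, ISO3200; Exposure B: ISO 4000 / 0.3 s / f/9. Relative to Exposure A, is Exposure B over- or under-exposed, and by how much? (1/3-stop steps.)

Aperture: f/18 → f/16 → f/14 → f/13 → f/11 → f/10 → f/9 — 2 stops larger aperture (brighter).
Shutter speed: 1/20 → 1/15 → 1/13 → 1/10 → 1/8 → 1/6 → 1/5 → 1/4 → 0.3 — 2 2/3 stops longer (brighter).
ISO: 3200 → 4000 — 1/3 stop raised (brighter).
Net: +2 +2 2/3 +1/3 = +5 stops.

5 stops brighter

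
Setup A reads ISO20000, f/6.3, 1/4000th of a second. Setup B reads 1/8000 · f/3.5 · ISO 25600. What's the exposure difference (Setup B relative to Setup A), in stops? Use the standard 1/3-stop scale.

1 stop brighter

Aperture: f/6.3 → f/5.6 → f/5 → f/4.5 → f/4 → f/3.5 — 1 2/3 stops larger aperture (brighter).
Shutter speed: 1/4000 → 1/5000 → 1/6400 → 1/8000 — 1 stop shorter (darker).
ISO: 20000 → 25600 — 1/3 stop raised (brighter).
Net: +1 2/3 −1 +1/3 = +1 stop.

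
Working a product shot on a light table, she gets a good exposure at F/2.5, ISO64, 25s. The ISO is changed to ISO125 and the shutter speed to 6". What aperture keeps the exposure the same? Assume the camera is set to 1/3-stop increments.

f/1.8

ISO: 64 → 80 → 100 → 125 — 1 stop higher (brighter).
Shutter speed: 25 → 20 → 15 → 13 → 10 → 8 → 6 — 2 stops faster (darker).
Net change so far: 1 stop darker. Offset with the aperture: f/2.5 → f/2.2 → f/2 → f/1.8.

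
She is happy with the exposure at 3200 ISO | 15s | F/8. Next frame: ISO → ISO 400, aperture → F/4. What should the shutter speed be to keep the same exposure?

30 s

ISO: 3200 → 1600 → 800 → 400 — 3 stops lower (darker).
Aperture: f/8 → f/5.6 → f/4 — 2 stops wider (brighter).
Net change so far: 1 stop darker. Offset with the shutter speed: 15 → 30.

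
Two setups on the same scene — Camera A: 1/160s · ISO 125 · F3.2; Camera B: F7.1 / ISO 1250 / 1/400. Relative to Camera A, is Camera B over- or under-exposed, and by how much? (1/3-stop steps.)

Aperture: f/3.2 → f/3.5 → f/4 → f/4.5 → f/5 → f/5.6 → f/6.3 → f/7.1 — 2 1/3 stops narrower (darker).
Shutter speed: 1/160 → 1/200 → 1/250 → 1/320 → 1/400 — 1 1/3 stops shorter (darker).
ISO: 125 → 160 → 200 → 250 → 320 → 400 → 500 → 640 → 800 → 1000 → 1250 — 3 1/3 stops higher (brighter).
Net: −2 1/3 −1 1/3 +3 1/3 = −1/3 stops.

1/3 stop darker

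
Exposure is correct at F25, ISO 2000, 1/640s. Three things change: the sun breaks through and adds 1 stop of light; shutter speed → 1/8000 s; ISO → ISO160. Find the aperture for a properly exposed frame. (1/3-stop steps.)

Scene light: 1 stop brighter.
Shutter speed: 1/640 → 1/800 → 1/1000 → 1/1250 → 1/1600 → 1/2000 → 1/2500 → 1/3200 → 1/4000 → 1/5000 → 1/6400 → 1/8000 — 3 2/3 stops faster (darker).
ISO: 2000 → 1600 → 1250 → 1000 → 800 → 640 → 500 → 400 → 320 → 250 → 200 → 160 — 3 2/3 stops lower (darker).
Net so far: 6 1/3 stops darker. Aperture: f/25 → f/22 → f/20 → f/18 → f/16 → f/14 → f/13 → f/11 → f/10 → f/9 → f/8 → f/7.1 → f/6.3 → f/5.6 → f/5 → f/4.5 → f/4 → f/3.5 → f/3.2 → f/2.8.

f/2.8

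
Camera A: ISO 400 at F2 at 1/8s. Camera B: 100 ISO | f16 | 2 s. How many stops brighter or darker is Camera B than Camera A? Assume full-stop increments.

4 stops darker

Aperture: f/2 → f/2.8 → f/4 → f/5.6 → f/8 → f/11 → f/16 — 6 stops narrower (darker).
Shutter speed: 1/8 → 1/4 → 1/2 → 1 → 2 — 4 stops longer (brighter).
ISO: 400 → 200 → 100 — 2 stops lower (darker).
Net: −6 +4 −2 = −4 stops.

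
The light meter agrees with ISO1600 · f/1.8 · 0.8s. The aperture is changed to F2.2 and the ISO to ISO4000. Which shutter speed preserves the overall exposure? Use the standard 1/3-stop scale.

0.5 s

Aperture: f/1.8 → f/2 → f/2.2 — 2/3 stop stopped down (darker).
ISO: 1600 → 2000 → 2500 → 3200 → 4000 — 1 1/3 stops higher (brighter).
Net change so far: 2/3 stop brighter. Offset with the shutter speed: 0.8 → 0.6 → 0.5.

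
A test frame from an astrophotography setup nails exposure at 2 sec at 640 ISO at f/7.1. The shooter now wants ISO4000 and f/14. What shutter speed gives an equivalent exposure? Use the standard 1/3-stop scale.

1.3 s

ISO: 640 → 800 → 1000 → 1250 → 1600 → 2000 → 2500 → 3200 → 4000 — 2 2/3 stops raised (brighter).
Aperture: f/7.1 → f/8 → f/9 → f/10 → f/11 → f/13 → f/14 — 2 stops smaller aperture (darker).
Net change so far: 2/3 stop brighter. Offset with the shutter speed: 2 → 1.6 → 1.3.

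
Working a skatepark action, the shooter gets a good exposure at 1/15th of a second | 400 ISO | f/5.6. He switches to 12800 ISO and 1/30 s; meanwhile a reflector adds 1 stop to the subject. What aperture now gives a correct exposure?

Scene light: 1 stop brighter.
ISO: 400 → 800 → 1600 → 3200 → 6400 → 12800 — 5 stops higher (brighter).
Shutter speed: 1/15 → 1/30 — 1 stop faster (darker).
Net so far: 5 stops brighter. Aperture: f/5.6 → f/8 → f/11 → f/16 → f/22 → f/32.

f/32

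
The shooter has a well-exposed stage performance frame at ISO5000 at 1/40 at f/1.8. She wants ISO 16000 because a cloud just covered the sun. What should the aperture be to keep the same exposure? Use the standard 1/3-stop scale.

f/3.2

ISO: 5000 → 6400 → 8000 → 10000 → 12800 → 16000 — 1 2/3 stops higher (brighter).
Need 1 2/3 stops darker from the aperture: f/1.8 → f/2 → f/2.2 → f/2.5 → f/2.8 → f/3.2.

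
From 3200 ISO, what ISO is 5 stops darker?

ISO 100

ISO: 3200 → 1600 → 800 → 400 → 200 → 100 — 5 stops dropped (darker).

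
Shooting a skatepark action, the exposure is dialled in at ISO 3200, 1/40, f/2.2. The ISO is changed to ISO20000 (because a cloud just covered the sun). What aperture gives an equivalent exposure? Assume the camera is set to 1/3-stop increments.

ISO: 3200 → 4000 → 5000 → 6400 → 8000 → 10000 → 12800 → 16000 → 20000 — 2 2/3 stops raised (brighter).
Need 2 2/3 stops darker from the aperture: f/2.2 → f/2.5 → f/2.8 → f/3.2 → f/3.5 → f/4 → f/4.5 → f/5 → f/5.6.

f/5.6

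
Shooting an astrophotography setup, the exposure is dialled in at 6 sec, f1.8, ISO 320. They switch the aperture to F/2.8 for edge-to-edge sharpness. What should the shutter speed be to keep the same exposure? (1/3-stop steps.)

Aperture: f/1.8 → f/2 → f/2.2 → f/2.5 → f/2.8 — 1 1/3 stops stopped down (darker).
Need 1 1/3 stops brighter from the shutter speed: 6 → 8 → 10 → 13 → 15.

15 s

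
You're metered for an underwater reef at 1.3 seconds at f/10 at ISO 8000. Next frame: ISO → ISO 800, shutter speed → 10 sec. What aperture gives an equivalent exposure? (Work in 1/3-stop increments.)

ISO: 8000 → 6400 → 5000 → 4000 → 3200 → 2500 → 2000 → 1600 → 1250 → 1000 → 800 — 3 1/3 stops lower (darker).
Shutter speed: 1.3 → 1.6 → 2 → 2.5 → 3.2 → 4 → 5 → 6 → 8 → 10 — 3 stops longer (brighter).
Net change so far: 1/3 stop darker. Offset with the aperture: f/10 → f/9.

f/9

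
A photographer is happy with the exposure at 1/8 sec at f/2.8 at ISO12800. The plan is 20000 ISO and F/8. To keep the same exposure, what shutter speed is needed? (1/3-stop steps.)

0.6 s

ISO: 12800 → 16000 → 20000 — 2/3 stop raised (brighter).
Aperture: f/2.8 → f/3.2 → f/3.5 → f/4 → f/4.5 → f/5 → f/5.6 → f/6.3 → f/7.1 → f/8 — 3 stops narrower (darker).
Net change so far: 2 1/3 stops darker. Offset with the shutter speed: 1/8 → 1/6 → 1/5 → 1/4 → 0.3 → 0.4 → 0.5 → 0.6.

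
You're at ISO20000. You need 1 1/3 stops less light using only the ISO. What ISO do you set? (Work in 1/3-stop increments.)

ISO: 20000 → 16000 → 12800 → 10000 → 8000 — 1 1/3 stops lower (darker).

ISO 8000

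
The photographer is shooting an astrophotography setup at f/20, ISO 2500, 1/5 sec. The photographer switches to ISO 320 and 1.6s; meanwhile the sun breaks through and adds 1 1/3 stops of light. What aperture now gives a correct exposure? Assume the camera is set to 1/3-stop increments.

Scene light: 1 1/3 stops brighter.
ISO: 2500 → 2000 → 1600 → 1250 → 1000 → 800 → 640 → 500 → 400 → 320 — 3 stops lower (darker).
Shutter speed: 1/5 → 1/4 → 0.3 → 0.4 → 0.5 → 0.6 → 0.8 → 1 → 1.3 → 1.6 — 3 stops slower (brighter).
Net so far: 1 1/3 stops brighter. Aperture: f/20 → f/22 → f/25 → f/29 → f/32.

f/32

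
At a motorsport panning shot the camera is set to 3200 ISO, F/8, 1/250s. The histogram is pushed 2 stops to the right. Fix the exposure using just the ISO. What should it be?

ISO 800

Overexposed by 2 stops → need 2 stops darker.
ISO: 3200 → 1600 → 800.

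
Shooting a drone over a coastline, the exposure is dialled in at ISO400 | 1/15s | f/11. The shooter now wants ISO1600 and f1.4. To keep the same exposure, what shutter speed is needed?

1/4000s

ISO: 400 → 800 → 1600 — 2 stops raised (brighter).
Aperture: f/11 → f/8 → f/5.6 → f/4 → f/2.8 → f/2 → f/1.4 — 6 stops wider (brighter).
Net change so far: 8 stops brighter. Offset with the shutter speed: 1/15 → 1/30 → 1/60 → 1/125 → 1/250 → 1/500 → 1/1000 → 1/2000 → 1/4000.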